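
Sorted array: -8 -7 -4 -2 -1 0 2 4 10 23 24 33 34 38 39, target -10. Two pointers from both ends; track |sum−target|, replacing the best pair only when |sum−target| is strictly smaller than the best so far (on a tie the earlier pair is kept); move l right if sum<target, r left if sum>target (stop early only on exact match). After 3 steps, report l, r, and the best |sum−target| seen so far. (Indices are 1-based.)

l=1, r=12, best |Δ|=36

[1,15] -8+39=31 d=41 * → r--
[1,14] -8+38=30 d=40 * → r--
[1,13] -8+34=26 d=36 * → r--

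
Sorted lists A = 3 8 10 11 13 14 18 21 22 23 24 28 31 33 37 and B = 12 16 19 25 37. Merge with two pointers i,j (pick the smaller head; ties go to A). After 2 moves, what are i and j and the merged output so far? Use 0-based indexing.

i=2, j=0, merged so far=[3, 8]

[i=0,j=0] A[i]=3<=B[j]=12 take 3 → i++
[i=1,j=0] A[i]=8<=B[j]=12 take 8 → i++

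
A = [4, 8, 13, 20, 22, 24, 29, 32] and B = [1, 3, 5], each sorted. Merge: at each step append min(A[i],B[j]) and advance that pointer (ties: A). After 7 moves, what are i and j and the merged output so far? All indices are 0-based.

i=0 j=0: A[i]=4>B[j]=1 take 1, j++
i=0 j=1: A[i]=4>B[j]=3 take 3, j++
i=0 j=2: A[i]=4<=B[j]=5 take 4, i++
i=1 j=2: A[i]=8>B[j]=5 take 5, j++
i=1 j=3: B done, take A[i]=8, i++
i=2 j=3: B done, take A[i]=13, i++
i=3 j=3: B done, take A[i]=20, i++

i=4, j=3, merged so far=[1, 3, 4, 5, 8, 13, 20]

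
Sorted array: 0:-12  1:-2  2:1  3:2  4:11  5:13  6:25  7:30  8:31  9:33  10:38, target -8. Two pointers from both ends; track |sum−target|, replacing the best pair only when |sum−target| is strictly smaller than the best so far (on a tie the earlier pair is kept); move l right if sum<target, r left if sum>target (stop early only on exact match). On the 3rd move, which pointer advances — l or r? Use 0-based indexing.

r

[0,10] -12+38=26 d=34 * → r--
[0,9] -12+33=21 d=29 * → r--
[0,8] -12+31=19 d=27 * → r--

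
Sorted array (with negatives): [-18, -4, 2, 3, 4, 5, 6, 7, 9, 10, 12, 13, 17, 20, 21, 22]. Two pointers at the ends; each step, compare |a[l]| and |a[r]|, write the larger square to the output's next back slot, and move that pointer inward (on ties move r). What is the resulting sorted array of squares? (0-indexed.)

[0,15] |-18|<=|22| out[15]=484 → r--
[0,14] |-18|<=|21| out[14]=441 → r--
[0,13] |-18|<=|20| out[13]=400 → r--
[0,12] |-18|>|17| out[12]=324 → l++
[1,12] |-4|<=|17| out[11]=289 → r--
[1,11] |-4|<=|13| out[10]=169 → r--
[1,10] |-4|<=|12| out[9]=144 → r--
[1,9] |-4|<=|10| out[8]=100 → r--
[1,8] |-4|<=|9| out[7]=81 → r--
[1,7] |-4|<=|7| out[6]=49 → r--
[1,6] |-4|<=|6| out[5]=36 → r--
[1,5] |-4|<=|5| out[4]=25 → r--
[1,4] |-4|<=|4| out[3]=16 → r--
[1,3] |-4|>|3| out[2]=16 → l++
[2,3] |2|<=|3| out[1]=9 → r--
[2,2] |2|<=|2| out[0]=4 → r--

[4, 9, 16, 16, 25, 36, 49, 81, 100, 144, 169, 289, 324, 400, 441, 484]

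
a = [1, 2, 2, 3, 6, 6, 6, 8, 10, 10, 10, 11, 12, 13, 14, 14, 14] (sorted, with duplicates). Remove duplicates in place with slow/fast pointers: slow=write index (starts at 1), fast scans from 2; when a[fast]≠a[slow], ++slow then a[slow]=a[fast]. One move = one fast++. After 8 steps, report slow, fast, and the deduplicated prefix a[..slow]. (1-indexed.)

slow=6, fast=10, prefix=[1, 2, 3, 6, 8, 10]

slow=1 fast=2: a[fast]=2≠a[slow]=1 write a[2]=2, slow++,fast++
slow=2 fast=3: a[fast]=2=a[slow] dup, fast++
slow=2 fast=4: a[fast]=3≠a[slow]=2 write a[3]=3, slow++,fast++
slow=3 fast=5: a[fast]=6≠a[slow]=3 write a[4]=6, slow++,fast++
slow=4 fast=6: a[fast]=6=a[slow] dup, fast++
slow=4 fast=7: a[fast]=6=a[slow] dup, fast++
slow=4 fast=8: a[fast]=8≠a[slow]=6 write a[5]=8, slow++,fast++
slow=5 fast=9: a[fast]=10≠a[slow]=8 write a[6]=10, slow++,fast++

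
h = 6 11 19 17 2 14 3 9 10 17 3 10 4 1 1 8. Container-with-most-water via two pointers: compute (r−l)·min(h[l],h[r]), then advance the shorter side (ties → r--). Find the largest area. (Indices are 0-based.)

max area = 119

[0,15] min(6,8)*15=90 best=90 * → l++
[1,15] min(11,8)*14=112 best=112 * → r--
[1,14] min(11,1)*13=13 best=112 → r--
[1,13] min(11,1)*12=12 best=112 → r--
[1,12] min(11,4)*11=44 best=112 → r--
[1,11] min(11,10)*10=100 best=112 → r--
[1,10] min(11,3)*9=27 best=112 → r--
[1,9] min(11,17)*8=88 best=112 → l++
[2,9] min(19,17)*7=119 best=119 * → r--
[2,8] min(19,10)*6=60 best=119 → r--
[2,7] min(19,9)*5=45 best=119 → r--
[2,6] min(19,3)*4=12 best=119 → r--
[2,5] min(19,14)*3=42 best=119 → r--
[2,4] min(19,2)*2=4 best=119 → r--
[2,3] min(19,17)*1=17 best=119 → r--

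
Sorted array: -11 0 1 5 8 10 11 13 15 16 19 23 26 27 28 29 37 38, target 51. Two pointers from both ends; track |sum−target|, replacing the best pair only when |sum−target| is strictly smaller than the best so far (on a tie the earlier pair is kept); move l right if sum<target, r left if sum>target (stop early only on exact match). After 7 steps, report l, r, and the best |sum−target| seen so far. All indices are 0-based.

[0,17] -11+38=27 d=24 * → l++
[1,17] 0+38=38 d=13 * → l++
[2,17] 1+38=39 d=12 * → l++
[3,17] 5+38=43 d=8 * → l++
[4,17] 8+38=46 d=5 * → l++
[5,17] 10+38=48 d=3 * → l++
[6,17] 11+38=49 d=2 * → l++

l=7, r=17, best |Δ|=2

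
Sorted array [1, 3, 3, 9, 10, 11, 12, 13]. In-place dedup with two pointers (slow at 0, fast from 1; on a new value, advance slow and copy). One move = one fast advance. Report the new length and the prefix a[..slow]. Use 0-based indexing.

length 7; prefix = [1, 3, 9, 10, 11, 12, 13]

(s=0,f=1) a[fast]=3≠a[slow]=1 write a[1]=3 → slow++,fast++
(s=1,f=2) a[fast]=3=a[slow] dup → fast++
(s=1,f=3) a[fast]=9≠a[slow]=3 write a[2]=9 → slow++,fast++
(s=2,f=4) a[fast]=10≠a[slow]=9 write a[3]=10 → slow++,fast++
(s=3,f=5) a[fast]=11≠a[slow]=10 write a[4]=11 → slow++,fast++
(s=4,f=6) a[fast]=12≠a[slow]=11 write a[5]=12 → slow++,fast++
(s=5,f=7) a[fast]=13≠a[slow]=12 write a[6]=13 → slow++,fast++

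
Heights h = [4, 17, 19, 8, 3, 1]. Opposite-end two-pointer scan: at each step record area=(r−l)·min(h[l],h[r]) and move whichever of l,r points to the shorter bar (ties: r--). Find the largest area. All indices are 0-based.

max area = 17

l=0 r=5: min(4,1)*5=5 best=5 *, r--
l=0 r=4: min(4,3)*4=12 best=12 *, r--
l=0 r=3: min(4,8)*3=12 best=12, l++
l=1 r=3: min(17,8)*2=16 best=16 *, r--
l=1 r=2: min(17,19)*1=17 best=17 *, l++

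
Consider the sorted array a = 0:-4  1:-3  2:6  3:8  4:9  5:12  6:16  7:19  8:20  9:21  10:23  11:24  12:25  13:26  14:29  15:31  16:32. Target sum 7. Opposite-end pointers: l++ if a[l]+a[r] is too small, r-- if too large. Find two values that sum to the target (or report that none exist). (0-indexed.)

l=0 r=16: -4+32=28 >7, r--
l=0 r=15: -4+31=27 >7, r--
l=0 r=14: -4+29=25 >7, r--
l=0 r=13: -4+26=22 >7, r--
l=0 r=12: -4+25=21 >7, r--
l=0 r=11: -4+24=20 >7, r--
l=0 r=10: -4+23=19 >7, r--
l=0 r=9: -4+21=17 >7, r--
l=0 r=8: -4+20=16 >7, r--
l=0 r=7: -4+19=15 >7, r--
l=0 r=6: -4+16=12 >7, r--
l=0 r=5: -4+12=8 >7, r--
l=0 r=4: -4+9=5 <7, l++
l=1 r=4: -3+9=6 <7, l++
l=2 r=4: 6+9=15 >7, r--
l=2 r=3: 6+8=14 >7, r--

no pair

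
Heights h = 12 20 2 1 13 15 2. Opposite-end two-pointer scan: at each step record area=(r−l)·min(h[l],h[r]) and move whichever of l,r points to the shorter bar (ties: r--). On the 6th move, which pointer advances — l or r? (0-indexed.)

l=0 r=6: min(12,2)*6=12 best=12 *, r--
l=0 r=5: min(12,15)*5=60 best=60 *, l++
l=1 r=5: min(20,15)*4=60 best=60, r--
l=1 r=4: min(20,13)*3=39 best=60, r--
l=1 r=3: min(20,1)*2=2 best=60, r--
l=1 r=2: min(20,2)*1=2 best=60, r--

r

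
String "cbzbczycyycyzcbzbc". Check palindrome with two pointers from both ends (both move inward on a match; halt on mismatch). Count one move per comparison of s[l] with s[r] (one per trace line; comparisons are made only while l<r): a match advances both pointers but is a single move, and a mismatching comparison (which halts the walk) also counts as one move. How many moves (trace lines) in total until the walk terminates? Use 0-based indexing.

l=0 r=17: 'c'=='c', l++,r--
l=1 r=16: 'b'=='b', l++,r--
l=2 r=15: 'z'=='z', l++,r--
l=3 r=14: 'b'=='b', l++,r--
l=4 r=13: 'c'=='c', l++,r--
l=5 r=12: 'z'=='z', l++,r--
l=6 r=11: 'y'=='y', l++,r--
l=7 r=10: 'c'=='c', l++,r--
l=8 r=9: 'y'=='y', l++,r--

9 moves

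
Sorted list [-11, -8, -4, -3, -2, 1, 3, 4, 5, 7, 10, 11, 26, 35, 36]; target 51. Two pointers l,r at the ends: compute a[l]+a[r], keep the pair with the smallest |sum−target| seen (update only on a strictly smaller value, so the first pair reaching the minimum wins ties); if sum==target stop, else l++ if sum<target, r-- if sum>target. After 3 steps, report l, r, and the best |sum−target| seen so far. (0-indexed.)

l=3, r=14, best |Δ|=19

l=0 r=14: -11+36=25 d=26 *, l++
l=1 r=14: -8+36=28 d=23 *, l++
l=2 r=14: -4+36=32 d=19 *, l++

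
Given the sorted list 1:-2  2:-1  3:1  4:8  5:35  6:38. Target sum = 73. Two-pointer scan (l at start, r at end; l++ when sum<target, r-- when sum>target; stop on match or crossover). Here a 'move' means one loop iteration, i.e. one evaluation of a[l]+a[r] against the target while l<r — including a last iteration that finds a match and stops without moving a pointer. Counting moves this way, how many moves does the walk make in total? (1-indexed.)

[1,6] -2+38=36 <73 → l++
[2,6] -1+38=37 <73 → l++
[3,6] 1+38=39 <73 → l++
[4,6] 8+38=46 <73 → l++
[5,6] 35+38=73 → found

5 moves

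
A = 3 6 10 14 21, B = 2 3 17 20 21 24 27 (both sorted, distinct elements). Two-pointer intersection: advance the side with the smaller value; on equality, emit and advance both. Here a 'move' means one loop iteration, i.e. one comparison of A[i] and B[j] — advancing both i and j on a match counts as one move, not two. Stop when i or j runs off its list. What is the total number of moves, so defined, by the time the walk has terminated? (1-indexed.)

i=1 j=1: 3>2, j++
i=1 j=2: 3==3 emit, i++,j++
i=2 j=3: 6<17, i++
i=3 j=3: 10<17, i++
i=4 j=3: 14<17, i++
i=5 j=3: 21>17, j++
i=5 j=4: 21>20, j++
i=5 j=5: 21==21 emit, i++,j++

8 moves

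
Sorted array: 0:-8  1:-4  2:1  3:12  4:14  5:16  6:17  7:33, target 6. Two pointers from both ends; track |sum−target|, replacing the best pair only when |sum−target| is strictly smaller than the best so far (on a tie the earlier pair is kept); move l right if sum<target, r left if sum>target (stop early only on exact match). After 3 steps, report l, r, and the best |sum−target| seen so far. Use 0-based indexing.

l=0, r=4, best |Δ|=2

[0,7] -8+33=25 d=19 * → r--
[0,6] -8+17=9 d=3 * → r--
[0,5] -8+16=8 d=2 * → r--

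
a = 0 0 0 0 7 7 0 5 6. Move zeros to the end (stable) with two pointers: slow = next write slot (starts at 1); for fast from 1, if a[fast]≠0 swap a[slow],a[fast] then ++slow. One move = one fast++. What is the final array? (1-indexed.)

[7, 7, 5, 6, 0, 0, 0, 0, 0]

(s=1,f=1) a[fast]=0 → fast++
(s=1,f=2) a[fast]=0 → fast++
(s=1,f=3) a[fast]=0 → fast++
(s=1,f=4) a[fast]=0 → fast++
(s=1,f=5) a[fast]=7≠0 swap→a[1]=7 → slow++,fast++
(s=2,f=6) a[fast]=7≠0 swap→a[2]=7 → slow++,fast++
(s=3,f=7) a[fast]=0 → fast++
(s=3,f=8) a[fast]=5≠0 swap→a[3]=5 → slow++,fast++
(s=4,f=9) a[fast]=6≠0 swap→a[4]=6 → slow++,fast++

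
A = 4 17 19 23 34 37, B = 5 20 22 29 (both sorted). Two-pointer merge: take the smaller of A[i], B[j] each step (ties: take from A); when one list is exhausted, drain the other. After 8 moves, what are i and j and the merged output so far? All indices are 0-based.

[i=0,j=0] A[i]=4<=B[j]=5 take 4 → i++
[i=1,j=0] A[i]=17>B[j]=5 take 5 → j++
[i=1,j=1] A[i]=17<=B[j]=20 take 17 → i++
[i=2,j=1] A[i]=19<=B[j]=20 take 19 → i++
[i=3,j=1] A[i]=23>B[j]=20 take 20 → j++
[i=3,j=2] A[i]=23>B[j]=22 take 22 → j++
[i=3,j=3] A[i]=23<=B[j]=29 take 23 → i++
[i=4,j=3] A[i]=34>B[j]=29 take 29 → j++

i=4, j=4, merged so far=[4, 5, 17, 19, 20, 22, 23, 29]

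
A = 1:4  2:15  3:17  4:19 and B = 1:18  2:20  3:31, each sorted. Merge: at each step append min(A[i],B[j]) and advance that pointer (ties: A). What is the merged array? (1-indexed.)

[i=1,j=1] A[i]=4<=B[j]=18 take 4 → i++
[i=2,j=1] A[i]=15<=B[j]=18 take 15 → i++
[i=3,j=1] A[i]=17<=B[j]=18 take 17 → i++
[i=4,j=1] A[i]=19>B[j]=18 take 18 → j++
[i=4,j=2] A[i]=19<=B[j]=20 take 19 → i++
[i=5,j=2] A done, take B[j]=20 → j++
[i=5,j=3] A done, take B[j]=31 → j++

[4, 15, 17, 18, 19, 20, 31]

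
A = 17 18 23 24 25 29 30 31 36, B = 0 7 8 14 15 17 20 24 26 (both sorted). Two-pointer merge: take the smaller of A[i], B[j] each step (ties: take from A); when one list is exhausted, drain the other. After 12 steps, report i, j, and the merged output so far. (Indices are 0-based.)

i=0 j=0: A[i]=17>B[j]=0 take 0, j++
i=0 j=1: A[i]=17>B[j]=7 take 7, j++
i=0 j=2: A[i]=17>B[j]=8 take 8, j++
i=0 j=3: A[i]=17>B[j]=14 take 14, j++
i=0 j=4: A[i]=17>B[j]=15 take 15, j++
i=0 j=5: A[i]=17<=B[j]=17 take 17, i++
i=1 j=5: A[i]=18>B[j]=17 take 17, j++
i=1 j=6: A[i]=18<=B[j]=20 take 18, i++
i=2 j=6: A[i]=23>B[j]=20 take 20, j++
i=2 j=7: A[i]=23<=B[j]=24 take 23, i++
i=3 j=7: A[i]=24<=B[j]=24 take 24, i++
i=4 j=7: A[i]=25>B[j]=24 take 24, j++

i=4, j=8, merged so far=[0, 7, 8, 14, 15, 17, 17, 18, 20, 23, 24, 24]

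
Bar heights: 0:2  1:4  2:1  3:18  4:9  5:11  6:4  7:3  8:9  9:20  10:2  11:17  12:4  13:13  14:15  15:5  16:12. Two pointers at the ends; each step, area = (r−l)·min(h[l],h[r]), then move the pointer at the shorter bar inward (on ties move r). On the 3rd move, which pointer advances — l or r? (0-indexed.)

[0,16] min(2,12)*16=32 best=32 * → l++
[1,16] min(4,12)*15=60 best=60 * → l++
[2,16] min(1,12)*14=14 best=60 → l++

l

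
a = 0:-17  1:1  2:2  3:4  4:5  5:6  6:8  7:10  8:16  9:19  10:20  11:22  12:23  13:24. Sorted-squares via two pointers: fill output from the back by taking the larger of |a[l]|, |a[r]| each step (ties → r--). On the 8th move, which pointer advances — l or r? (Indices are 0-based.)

l=0 r=13: |-17|<=|24| out[13]=576, r--
l=0 r=12: |-17|<=|23| out[12]=529, r--
l=0 r=11: |-17|<=|22| out[11]=484, r--
l=0 r=10: |-17|<=|20| out[10]=400, r--
l=0 r=9: |-17|<=|19| out[9]=361, r--
l=0 r=8: |-17|>|16| out[8]=289, l++
l=1 r=8: |1|<=|16| out[7]=256, r--
l=1 r=7: |1|<=|10| out[6]=100, r--

r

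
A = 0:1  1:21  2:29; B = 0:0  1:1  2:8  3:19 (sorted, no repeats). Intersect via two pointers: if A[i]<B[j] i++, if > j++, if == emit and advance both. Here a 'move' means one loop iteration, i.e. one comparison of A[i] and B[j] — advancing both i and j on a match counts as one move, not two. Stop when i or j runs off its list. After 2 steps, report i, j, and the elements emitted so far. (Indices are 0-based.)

i=0 j=0: 1>0, j++
i=0 j=1: 1==1 emit, i++,j++

i=1, j=2, emitted=[1]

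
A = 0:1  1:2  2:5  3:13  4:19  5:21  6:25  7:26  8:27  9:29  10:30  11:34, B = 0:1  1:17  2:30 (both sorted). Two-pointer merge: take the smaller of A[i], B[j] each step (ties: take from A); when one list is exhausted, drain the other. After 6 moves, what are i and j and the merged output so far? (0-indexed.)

[i=0,j=0] A[i]=1<=B[j]=1 take 1 → i++
[i=1,j=0] A[i]=2>B[j]=1 take 1 → j++
[i=1,j=1] A[i]=2<=B[j]=17 take 2 → i++
[i=2,j=1] A[i]=5<=B[j]=17 take 5 → i++
[i=3,j=1] A[i]=13<=B[j]=17 take 13 → i++
[i=4,j=1] A[i]=19>B[j]=17 take 17 → j++

i=4, j=2, merged so far=[1, 1, 2, 5, 13, 17]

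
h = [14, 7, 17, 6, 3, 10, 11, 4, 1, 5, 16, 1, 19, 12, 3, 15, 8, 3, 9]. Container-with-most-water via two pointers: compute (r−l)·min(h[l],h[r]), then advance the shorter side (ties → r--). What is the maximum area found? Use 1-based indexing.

max area = 210

[1,19] min(14,9)*18=162 best=162 * → r--
[1,18] min(14,3)*17=51 best=162 → r--
[1,17] min(14,8)*16=128 best=162 → r--
[1,16] min(14,15)*15=210 best=210 * → l++
[2,16] min(7,15)*14=98 best=210 → l++
[3,16] min(17,15)*13=195 best=210 → r--
[3,15] min(17,3)*12=36 best=210 → r--
[3,14] min(17,12)*11=132 best=210 → r--
[3,13] min(17,19)*10=170 best=210 → l++
[4,13] min(6,19)*9=54 best=210 → l++
[5,13] min(3,19)*8=24 best=210 → l++
[6,13] min(10,19)*7=70 best=210 → l++
[7,13] min(11,19)*6=66 best=210 → l++
[8,13] min(4,19)*5=20 best=210 → l++
[9,13] min(1,19)*4=4 best=210 → l++
[10,13] min(5,19)*3=15 best=210 → l++
[11,13] min(16,19)*2=32 best=210 → l++
[12,13] min(1,19)*1=1 best=210 → l++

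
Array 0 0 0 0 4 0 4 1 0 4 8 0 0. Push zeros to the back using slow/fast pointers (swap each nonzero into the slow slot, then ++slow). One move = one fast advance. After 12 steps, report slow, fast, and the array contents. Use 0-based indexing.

slow=0 fast=0: a[fast]=0, fast++
slow=0 fast=1: a[fast]=0, fast++
slow=0 fast=2: a[fast]=0, fast++
slow=0 fast=3: a[fast]=0, fast++
slow=0 fast=4: a[fast]=4≠0 swap→a[0]=4, slow++,fast++
slow=1 fast=5: a[fast]=0, fast++
slow=1 fast=6: a[fast]=4≠0 swap→a[1]=4, slow++,fast++
slow=2 fast=7: a[fast]=1≠0 swap→a[2]=1, slow++,fast++
slow=3 fast=8: a[fast]=0, fast++
slow=3 fast=9: a[fast]=4≠0 swap→a[3]=4, slow++,fast++
slow=4 fast=10: a[fast]=8≠0 swap→a[4]=8, slow++,fast++
slow=5 fast=11: a[fast]=0, fast++

slow=5, fast=12, a=[4, 4, 1, 4, 8, 0, 0, 0, 0, 0, 0, 0, 0]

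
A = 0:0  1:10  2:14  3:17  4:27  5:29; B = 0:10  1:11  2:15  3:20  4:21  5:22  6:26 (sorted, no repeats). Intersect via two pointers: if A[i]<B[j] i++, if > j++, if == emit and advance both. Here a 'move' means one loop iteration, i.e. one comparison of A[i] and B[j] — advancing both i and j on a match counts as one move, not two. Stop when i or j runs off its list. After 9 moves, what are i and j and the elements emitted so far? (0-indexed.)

i=4, j=6, emitted=[10]

[i=0,j=0] 0<10 → i++
[i=1,j=0] 10==10 emit → i++,j++
[i=2,j=1] 14>11 → j++
[i=2,j=2] 14<15 → i++
[i=3,j=2] 17>15 → j++
[i=3,j=3] 17<20 → i++
[i=4,j=3] 27>20 → j++
[i=4,j=4] 27>21 → j++
[i=4,j=5] 27>22 → j++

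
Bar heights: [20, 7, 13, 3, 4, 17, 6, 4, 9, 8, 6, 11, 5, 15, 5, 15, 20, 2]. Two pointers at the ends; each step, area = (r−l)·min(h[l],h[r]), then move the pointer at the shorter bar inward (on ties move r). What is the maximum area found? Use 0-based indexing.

max area = 320

[0,17] min(20,2)*17=34 best=34 * → r--
[0,16] min(20,20)*16=320 best=320 * → r--
[0,15] min(20,15)*15=225 best=320 → r--
[0,14] min(20,5)*14=70 best=320 → r--
[0,13] min(20,15)*13=195 best=320 → r--
[0,12] min(20,5)*12=60 best=320 → r--
[0,11] min(20,11)*11=121 best=320 → r--
[0,10] min(20,6)*10=60 best=320 → r--
[0,9] min(20,8)*9=72 best=320 → r--
[0,8] min(20,9)*8=72 best=320 → r--
[0,7] min(20,4)*7=28 best=320 → r--
[0,6] min(20,6)*6=36 best=320 → r--
[0,5] min(20,17)*5=85 best=320 → r--
[0,4] min(20,4)*4=16 best=320 → r--
[0,3] min(20,3)*3=9 best=320 → r--
[0,2] min(20,13)*2=26 best=320 → r--
[0,1] min(20,7)*1=7 best=320 → r--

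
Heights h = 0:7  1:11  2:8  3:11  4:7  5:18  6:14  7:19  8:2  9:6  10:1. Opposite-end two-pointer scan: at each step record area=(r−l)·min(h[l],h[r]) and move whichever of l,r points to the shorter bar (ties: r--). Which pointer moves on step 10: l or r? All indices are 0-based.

[0,10] min(7,1)*10=10 best=10 * → r--
[0,9] min(7,6)*9=54 best=54 * → r--
[0,8] min(7,2)*8=16 best=54 → r--
[0,7] min(7,19)*7=49 best=54 → l++
[1,7] min(11,19)*6=66 best=66 * → l++
[2,7] min(8,19)*5=40 best=66 → l++
[3,7] min(11,19)*4=44 best=66 → l++
[4,7] min(7,19)*3=21 best=66 → l++
[5,7] min(18,19)*2=36 best=66 → l++
[6,7] min(14,19)*1=14 best=66 → l++

l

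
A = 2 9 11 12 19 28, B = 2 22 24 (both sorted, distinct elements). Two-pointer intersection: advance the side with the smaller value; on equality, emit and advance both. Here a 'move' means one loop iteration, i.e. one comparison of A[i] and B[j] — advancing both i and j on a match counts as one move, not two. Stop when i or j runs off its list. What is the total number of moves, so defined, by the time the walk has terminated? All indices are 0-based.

i=0 j=0: 2==2 emit, i++,j++
i=1 j=1: 9<22, i++
i=2 j=1: 11<22, i++
i=3 j=1: 12<22, i++
i=4 j=1: 19<22, i++
i=5 j=1: 28>22, j++
i=5 j=2: 28>24, j++

7 moves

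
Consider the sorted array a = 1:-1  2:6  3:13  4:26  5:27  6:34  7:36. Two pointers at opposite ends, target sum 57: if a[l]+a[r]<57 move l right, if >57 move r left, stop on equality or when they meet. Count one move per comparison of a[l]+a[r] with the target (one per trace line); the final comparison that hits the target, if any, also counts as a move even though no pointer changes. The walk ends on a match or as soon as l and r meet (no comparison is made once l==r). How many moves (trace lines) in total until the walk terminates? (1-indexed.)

[1,7] -1+36=35 <57 → l++
[2,7] 6+36=42 <57 → l++
[3,7] 13+36=49 <57 → l++
[4,7] 26+36=62 >57 → r--
[4,6] 26+34=60 >57 → r--
[4,5] 26+27=53 <57 → l++

6 moves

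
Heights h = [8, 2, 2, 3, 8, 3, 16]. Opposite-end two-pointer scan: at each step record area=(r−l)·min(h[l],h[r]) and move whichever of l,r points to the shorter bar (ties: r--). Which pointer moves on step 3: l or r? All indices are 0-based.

l

l=0 r=6: min(8,16)*6=48 best=48 *, l++
l=1 r=6: min(2,16)*5=10 best=48, l++
l=2 r=6: min(2,16)*4=8 best=48, l++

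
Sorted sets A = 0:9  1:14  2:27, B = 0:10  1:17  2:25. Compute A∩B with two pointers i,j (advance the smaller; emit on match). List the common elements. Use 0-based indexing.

[i=0,j=0] 9<10 → i++
[i=1,j=0] 14>10 → j++
[i=1,j=1] 14<17 → i++
[i=2,j=1] 27>17 → j++
[i=2,j=2] 27>25 → j++

intersection = []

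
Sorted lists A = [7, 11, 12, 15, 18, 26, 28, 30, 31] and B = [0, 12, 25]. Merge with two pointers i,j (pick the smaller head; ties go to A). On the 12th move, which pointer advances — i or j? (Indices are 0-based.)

i

i=0 j=0: A[i]=7>B[j]=0 take 0, j++
i=0 j=1: A[i]=7<=B[j]=12 take 7, i++
i=1 j=1: A[i]=11<=B[j]=12 take 11, i++
i=2 j=1: A[i]=12<=B[j]=12 take 12, i++
i=3 j=1: A[i]=15>B[j]=12 take 12, j++
i=3 j=2: A[i]=15<=B[j]=25 take 15, i++
i=4 j=2: A[i]=18<=B[j]=25 take 18, i++
i=5 j=2: A[i]=26>B[j]=25 take 25, j++
i=5 j=3: B done, take A[i]=26, i++
i=6 j=3: B done, take A[i]=28, i++
i=7 j=3: B done, take A[i]=30, i++
i=8 j=3: B done, take A[i]=31, i++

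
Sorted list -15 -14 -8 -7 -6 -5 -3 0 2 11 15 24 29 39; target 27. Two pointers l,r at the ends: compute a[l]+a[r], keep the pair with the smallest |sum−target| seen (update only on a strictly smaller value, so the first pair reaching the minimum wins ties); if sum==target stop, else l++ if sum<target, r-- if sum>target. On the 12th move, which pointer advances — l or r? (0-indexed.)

r

[0,13] -15+39=24 d=3 * → l++
[1,13] -14+39=25 d=2 * → l++
[2,13] -8+39=31 d=4 → r--
[2,12] -8+29=21 d=6 → l++
[3,12] -7+29=22 d=5 → l++
[4,12] -6+29=23 d=4 → l++
[5,12] -5+29=24 d=3 → l++
[6,12] -3+29=26 d=1 * → l++
[7,12] 0+29=29 d=2 → r--
[7,11] 0+24=24 d=3 → l++
[8,11] 2+24=26 d=1 → l++
[9,11] 11+24=35 d=8 → r--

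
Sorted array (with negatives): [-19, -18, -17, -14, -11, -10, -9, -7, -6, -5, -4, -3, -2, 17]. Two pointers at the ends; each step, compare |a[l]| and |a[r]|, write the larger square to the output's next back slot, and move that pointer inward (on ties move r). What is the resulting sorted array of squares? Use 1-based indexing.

[1,14] |-19|>|17| out[14]=361 → l++
[2,14] |-18|>|17| out[13]=324 → l++
[3,14] |-17|<=|17| out[12]=289 → r--
[3,13] |-17|>|-2| out[11]=289 → l++
[4,13] |-14|>|-2| out[10]=196 → l++
[5,13] |-11|>|-2| out[9]=121 → l++
[6,13] |-10|>|-2| out[8]=100 → l++
[7,13] |-9|>|-2| out[7]=81 → l++
[8,13] |-7|>|-2| out[6]=49 → l++
[9,13] |-6|>|-2| out[5]=36 → l++
[10,13] |-5|>|-2| out[4]=25 → l++
[11,13] |-4|>|-2| out[3]=16 → l++
[12,13] |-3|>|-2| out[2]=9 → l++
[13,13] |-2|<=|-2| out[1]=4 → r--

[4, 9, 16, 25, 36, 49, 81, 100, 121, 196, 289, 289, 324, 361]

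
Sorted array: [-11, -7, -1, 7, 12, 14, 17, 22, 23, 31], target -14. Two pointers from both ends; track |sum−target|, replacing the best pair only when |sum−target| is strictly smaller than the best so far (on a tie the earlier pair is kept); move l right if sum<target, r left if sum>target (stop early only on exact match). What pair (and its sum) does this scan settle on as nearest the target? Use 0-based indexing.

l=0 r=9: -11+31=20 d=34 *, r--
l=0 r=8: -11+23=12 d=26 *, r--
l=0 r=7: -11+22=11 d=25 *, r--
l=0 r=6: -11+17=6 d=20 *, r--
l=0 r=5: -11+14=3 d=17 *, r--
l=0 r=4: -11+12=1 d=15 *, r--
l=0 r=3: -11+7=-4 d=10 *, r--
l=0 r=2: -11+-1=-12 d=2 *, r--
l=0 r=1: -11+-7=-18 d=4, l++

pair (-11, -1) with sum -12 (|Δ|=2)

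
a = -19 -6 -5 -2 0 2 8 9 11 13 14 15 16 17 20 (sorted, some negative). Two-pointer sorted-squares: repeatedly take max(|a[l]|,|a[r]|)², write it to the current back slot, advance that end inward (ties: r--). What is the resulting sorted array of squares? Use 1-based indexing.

[1,15] |-19|<=|20| out[15]=400 → r--
[1,14] |-19|>|17| out[14]=361 → l++
[2,14] |-6|<=|17| out[13]=289 → r--
[2,13] |-6|<=|16| out[12]=256 → r--
[2,12] |-6|<=|15| out[11]=225 → r--
[2,11] |-6|<=|14| out[10]=196 → r--
[2,10] |-6|<=|13| out[9]=169 → r--
[2,9] |-6|<=|11| out[8]=121 → r--
[2,8] |-6|<=|9| out[7]=81 → r--
[2,7] |-6|<=|8| out[6]=64 → r--
[2,6] |-6|>|2| out[5]=36 → l++
[3,6] |-5|>|2| out[4]=25 → l++
[4,6] |-2|<=|2| out[3]=4 → r--
[4,5] |-2|>|0| out[2]=4 → l++
[5,5] |0|<=|0| out[1]=0 → r--

[0, 4, 4, 25, 36, 64, 81, 121, 169, 196, 225, 256, 289, 361, 400]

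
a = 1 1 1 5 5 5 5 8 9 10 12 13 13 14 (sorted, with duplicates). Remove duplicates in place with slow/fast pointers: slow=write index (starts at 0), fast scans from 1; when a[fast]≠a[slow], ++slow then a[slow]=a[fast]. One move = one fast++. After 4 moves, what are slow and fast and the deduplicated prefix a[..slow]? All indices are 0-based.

slow=0 fast=1: a[fast]=1=a[slow] dup, fast++
slow=0 fast=2: a[fast]=1=a[slow] dup, fast++
slow=0 fast=3: a[fast]=5≠a[slow]=1 write a[1]=5, slow++,fast++
slow=1 fast=4: a[fast]=5=a[slow] dup, fast++

slow=1, fast=5, prefix=[1, 5]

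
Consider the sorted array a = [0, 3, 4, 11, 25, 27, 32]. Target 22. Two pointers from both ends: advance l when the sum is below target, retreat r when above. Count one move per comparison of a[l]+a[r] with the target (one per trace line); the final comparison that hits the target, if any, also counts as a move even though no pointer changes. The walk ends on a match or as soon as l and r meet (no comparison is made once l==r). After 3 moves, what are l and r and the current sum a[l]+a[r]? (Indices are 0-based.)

l=0, r=3, sum=11

l=0 r=6: 0+32=32 >22, r--
l=0 r=5: 0+27=27 >22, r--
l=0 r=4: 0+25=25 >22, r--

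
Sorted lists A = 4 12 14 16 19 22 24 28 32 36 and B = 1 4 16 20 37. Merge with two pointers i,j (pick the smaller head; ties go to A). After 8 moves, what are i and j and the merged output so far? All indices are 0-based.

i=0 j=0: A[i]=4>B[j]=1 take 1, j++
i=0 j=1: A[i]=4<=B[j]=4 take 4, i++
i=1 j=1: A[i]=12>B[j]=4 take 4, j++
i=1 j=2: A[i]=12<=B[j]=16 take 12, i++
i=2 j=2: A[i]=14<=B[j]=16 take 14, i++
i=3 j=2: A[i]=16<=B[j]=16 take 16, i++
i=4 j=2: A[i]=19>B[j]=16 take 16, j++
i=4 j=3: A[i]=19<=B[j]=20 take 19, i++

i=5, j=3, merged so far=[1, 4, 4, 12, 14, 16, 16, 19]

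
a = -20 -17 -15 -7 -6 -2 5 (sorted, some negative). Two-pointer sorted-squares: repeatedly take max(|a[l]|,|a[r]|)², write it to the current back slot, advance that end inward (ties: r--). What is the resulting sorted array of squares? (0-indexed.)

[4, 25, 36, 49, 225, 289, 400]

[0,6] |-20|>|5| out[6]=400 → l++
[1,6] |-17|>|5| out[5]=289 → l++
[2,6] |-15|>|5| out[4]=225 → l++
[3,6] |-7|>|5| out[3]=49 → l++
[4,6] |-6|>|5| out[2]=36 → l++
[5,6] |-2|<=|5| out[1]=25 → r--
[5,5] |-2|<=|-2| out[0]=4 → r--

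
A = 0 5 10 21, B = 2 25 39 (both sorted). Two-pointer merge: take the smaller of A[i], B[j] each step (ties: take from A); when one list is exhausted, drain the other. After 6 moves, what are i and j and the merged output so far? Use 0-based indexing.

[i=0,j=0] A[i]=0<=B[j]=2 take 0 → i++
[i=1,j=0] A[i]=5>B[j]=2 take 2 → j++
[i=1,j=1] A[i]=5<=B[j]=25 take 5 → i++
[i=2,j=1] A[i]=10<=B[j]=25 take 10 → i++
[i=3,j=1] A[i]=21<=B[j]=25 take 21 → i++
[i=4,j=1] A done, take B[j]=25 → j++

i=4, j=2, merged so far=[0, 2, 5, 10, 21, 25]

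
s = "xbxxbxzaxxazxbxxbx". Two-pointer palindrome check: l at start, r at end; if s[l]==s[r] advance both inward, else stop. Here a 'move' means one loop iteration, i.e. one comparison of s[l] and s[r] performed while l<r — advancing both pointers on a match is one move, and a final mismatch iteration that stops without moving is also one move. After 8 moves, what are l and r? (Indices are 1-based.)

[1,18] 'x'=='x' → l++,r--
[2,17] 'b'=='b' → l++,r--
[3,16] 'x'=='x' → l++,r--
[4,15] 'x'=='x' → l++,r--
[5,14] 'b'=='b' → l++,r--
[6,13] 'x'=='x' → l++,r--
[7,12] 'z'=='z' → l++,r--
[8,11] 'a'=='a' → l++,r--

l=9, r=10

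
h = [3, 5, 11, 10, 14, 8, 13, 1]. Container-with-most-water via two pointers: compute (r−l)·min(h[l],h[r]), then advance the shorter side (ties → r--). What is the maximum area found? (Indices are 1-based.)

l=1 r=8: min(3,1)*7=7 best=7 *, r--
l=1 r=7: min(3,13)*6=18 best=18 *, l++
l=2 r=7: min(5,13)*5=25 best=25 *, l++
l=3 r=7: min(11,13)*4=44 best=44 *, l++
l=4 r=7: min(10,13)*3=30 best=44, l++
l=5 r=7: min(14,13)*2=26 best=44, r--
l=5 r=6: min(14,8)*1=8 best=44, r--

max area = 44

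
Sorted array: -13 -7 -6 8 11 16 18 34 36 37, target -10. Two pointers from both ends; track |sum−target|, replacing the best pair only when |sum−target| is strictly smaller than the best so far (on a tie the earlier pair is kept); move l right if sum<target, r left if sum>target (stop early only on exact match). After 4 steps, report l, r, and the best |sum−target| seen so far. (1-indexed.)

l=1 r=10: -13+37=24 d=34 *, r--
l=1 r=9: -13+36=23 d=33 *, r--
l=1 r=8: -13+34=21 d=31 *, r--
l=1 r=7: -13+18=5 d=15 *, r--

l=1, r=6, best |Δ|=15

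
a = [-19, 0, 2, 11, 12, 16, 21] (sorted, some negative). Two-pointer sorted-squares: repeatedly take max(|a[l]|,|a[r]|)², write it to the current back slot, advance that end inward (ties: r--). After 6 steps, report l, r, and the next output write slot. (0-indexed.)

l=1, r=1, next write slot=0

l=0 r=6: |-19|<=|21| out[6]=441, r--
l=0 r=5: |-19|>|16| out[5]=361, l++
l=1 r=5: |0|<=|16| out[4]=256, r--
l=1 r=4: |0|<=|12| out[3]=144, r--
l=1 r=3: |0|<=|11| out[2]=121, r--
l=1 r=2: |0|<=|2| out[1]=4, r--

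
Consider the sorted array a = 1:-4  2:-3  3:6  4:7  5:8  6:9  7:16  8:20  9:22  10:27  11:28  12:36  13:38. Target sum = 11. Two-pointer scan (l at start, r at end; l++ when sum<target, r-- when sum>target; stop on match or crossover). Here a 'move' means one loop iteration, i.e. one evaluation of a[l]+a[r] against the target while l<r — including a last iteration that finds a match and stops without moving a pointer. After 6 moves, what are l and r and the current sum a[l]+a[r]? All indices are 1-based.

l=1 r=13: -4+38=34 >11, r--
l=1 r=12: -4+36=32 >11, r--
l=1 r=11: -4+28=24 >11, r--
l=1 r=10: -4+27=23 >11, r--
l=1 r=9: -4+22=18 >11, r--
l=1 r=8: -4+20=16 >11, r--

l=1, r=7, sum=12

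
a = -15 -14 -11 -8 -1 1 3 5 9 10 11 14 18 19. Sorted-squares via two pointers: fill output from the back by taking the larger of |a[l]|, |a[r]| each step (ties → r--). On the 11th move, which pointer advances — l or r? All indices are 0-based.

r

[0,13] |-15|<=|19| out[13]=361 → r--
[0,12] |-15|<=|18| out[12]=324 → r--
[0,11] |-15|>|14| out[11]=225 → l++
[1,11] |-14|<=|14| out[10]=196 → r--
[1,10] |-14|>|11| out[9]=196 → l++
[2,10] |-11|<=|11| out[8]=121 → r--
[2,9] |-11|>|10| out[7]=121 → l++
[3,9] |-8|<=|10| out[6]=100 → r--
[3,8] |-8|<=|9| out[5]=81 → r--
[3,7] |-8|>|5| out[4]=64 → l++
[4,7] |-1|<=|5| out[3]=25 → r--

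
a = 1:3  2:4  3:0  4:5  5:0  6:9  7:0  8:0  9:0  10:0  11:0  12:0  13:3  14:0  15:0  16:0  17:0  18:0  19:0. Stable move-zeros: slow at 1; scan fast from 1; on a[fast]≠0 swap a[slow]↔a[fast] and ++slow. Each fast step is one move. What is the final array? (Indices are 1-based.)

slow=1 fast=1: a[fast]=3≠0 swap→a[1]=3, slow++,fast++
slow=2 fast=2: a[fast]=4≠0 swap→a[2]=4, slow++,fast++
slow=3 fast=3: a[fast]=0, fast++
slow=3 fast=4: a[fast]=5≠0 swap→a[3]=5, slow++,fast++
slow=4 fast=5: a[fast]=0, fast++
slow=4 fast=6: a[fast]=9≠0 swap→a[4]=9, slow++,fast++
slow=5 fast=7: a[fast]=0, fast++
slow=5 fast=8: a[fast]=0, fast++
slow=5 fast=9: a[fast]=0, fast++
slow=5 fast=10: a[fast]=0, fast++
slow=5 fast=11: a[fast]=0, fast++
slow=5 fast=12: a[fast]=0, fast++
slow=5 fast=13: a[fast]=3≠0 swap→a[5]=3, slow++,fast++
slow=6 fast=14: a[fast]=0, fast++
slow=6 fast=15: a[fast]=0, fast++
slow=6 fast=16: a[fast]=0, fast++
slow=6 fast=17: a[fast]=0, fast++
slow=6 fast=18: a[fast]=0, fast++
slow=6 fast=19: a[fast]=0, fast++

[3, 4, 5, 9, 3, 0, 0, 0, 0, 0, 0, 0, 0, 0, 0, 0, 0, 0, 0]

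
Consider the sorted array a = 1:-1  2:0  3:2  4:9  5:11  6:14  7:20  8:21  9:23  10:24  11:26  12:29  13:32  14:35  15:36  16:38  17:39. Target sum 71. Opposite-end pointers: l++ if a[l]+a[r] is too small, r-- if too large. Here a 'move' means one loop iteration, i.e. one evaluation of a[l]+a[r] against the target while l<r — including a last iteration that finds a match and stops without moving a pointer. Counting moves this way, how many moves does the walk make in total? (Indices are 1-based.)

l=1 r=17: -1+39=38 <71, l++
l=2 r=17: 0+39=39 <71, l++
l=3 r=17: 2+39=41 <71, l++
l=4 r=17: 9+39=48 <71, l++
l=5 r=17: 11+39=50 <71, l++
l=6 r=17: 14+39=53 <71, l++
l=7 r=17: 20+39=59 <71, l++
l=8 r=17: 21+39=60 <71, l++
l=9 r=17: 23+39=62 <71, l++
l=10 r=17: 24+39=63 <71, l++
l=11 r=17: 26+39=65 <71, l++
l=12 r=17: 29+39=68 <71, l++
l=13 r=17: 32+39=71, found

13 moves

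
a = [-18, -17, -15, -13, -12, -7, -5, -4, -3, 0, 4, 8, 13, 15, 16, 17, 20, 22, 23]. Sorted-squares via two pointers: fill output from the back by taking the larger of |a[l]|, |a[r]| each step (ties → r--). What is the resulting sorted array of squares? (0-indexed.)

[0, 9, 16, 16, 25, 49, 64, 144, 169, 169, 225, 225, 256, 289, 289, 324, 400, 484, 529]

l=0 r=18: |-18|<=|23| out[18]=529, r--
l=0 r=17: |-18|<=|22| out[17]=484, r--
l=0 r=16: |-18|<=|20| out[16]=400, r--
l=0 r=15: |-18|>|17| out[15]=324, l++
l=1 r=15: |-17|<=|17| out[14]=289, r--
l=1 r=14: |-17|>|16| out[13]=289, l++
l=2 r=14: |-15|<=|16| out[12]=256, r--
l=2 r=13: |-15|<=|15| out[11]=225, r--
l=2 r=12: |-15|>|13| out[10]=225, l++
l=3 r=12: |-13|<=|13| out[9]=169, r--
l=3 r=11: |-13|>|8| out[8]=169, l++
l=4 r=11: |-12|>|8| out[7]=144, l++
l=5 r=11: |-7|<=|8| out[6]=64, r--
l=5 r=10: |-7|>|4| out[5]=49, l++
l=6 r=10: |-5|>|4| out[4]=25, l++
l=7 r=10: |-4|<=|4| out[3]=16, r--
l=7 r=9: |-4|>|0| out[2]=16, l++
l=8 r=9: |-3|>|0| out[1]=9, l++
l=9 r=9: |0|<=|0| out[0]=0, r--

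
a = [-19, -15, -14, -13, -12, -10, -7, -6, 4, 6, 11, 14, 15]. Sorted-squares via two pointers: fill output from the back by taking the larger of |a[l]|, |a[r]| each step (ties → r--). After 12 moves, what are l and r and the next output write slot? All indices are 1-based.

l=9, r=9, next write slot=1

[1,13] |-19|>|15| out[13]=361 → l++
[2,13] |-15|<=|15| out[12]=225 → r--
[2,12] |-15|>|14| out[11]=225 → l++
[3,12] |-14|<=|14| out[10]=196 → r--
[3,11] |-14|>|11| out[9]=196 → l++
[4,11] |-13|>|11| out[8]=169 → l++
[5,11] |-12|>|11| out[7]=144 → l++
[6,11] |-10|<=|11| out[6]=121 → r--
[6,10] |-10|>|6| out[5]=100 → l++
[7,10] |-7|>|6| out[4]=49 → l++
[8,10] |-6|<=|6| out[3]=36 → r--
[8,9] |-6|>|4| out[2]=36 → l++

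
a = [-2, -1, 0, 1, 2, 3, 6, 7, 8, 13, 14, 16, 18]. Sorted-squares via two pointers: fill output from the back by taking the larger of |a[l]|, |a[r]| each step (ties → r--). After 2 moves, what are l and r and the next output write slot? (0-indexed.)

l=0 r=12: |-2|<=|18| out[12]=324, r--
l=0 r=11: |-2|<=|16| out[11]=256, r--

l=0, r=10, next write slot=10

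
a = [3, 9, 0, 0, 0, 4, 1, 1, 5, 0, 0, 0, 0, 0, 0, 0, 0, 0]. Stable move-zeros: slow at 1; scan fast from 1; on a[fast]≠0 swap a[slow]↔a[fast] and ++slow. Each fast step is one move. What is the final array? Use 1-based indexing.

(s=1,f=1) a[fast]=3≠0 swap→a[1]=3 → slow++,fast++
(s=2,f=2) a[fast]=9≠0 swap→a[2]=9 → slow++,fast++
(s=3,f=3) a[fast]=0 → fast++
(s=3,f=4) a[fast]=0 → fast++
(s=3,f=5) a[fast]=0 → fast++
(s=3,f=6) a[fast]=4≠0 swap→a[3]=4 → slow++,fast++
(s=4,f=7) a[fast]=1≠0 swap→a[4]=1 → slow++,fast++
(s=5,f=8) a[fast]=1≠0 swap→a[5]=1 → slow++,fast++
(s=6,f=9) a[fast]=5≠0 swap→a[6]=5 → slow++,fast++
(s=7,f=10) a[fast]=0 → fast++
(s=7,f=11) a[fast]=0 → fast++
(s=7,f=12) a[fast]=0 → fast++
(s=7,f=13) a[fast]=0 → fast++
(s=7,f=14) a[fast]=0 → fast++
(s=7,f=15) a[fast]=0 → fast++
(s=7,f=16) a[fast]=0 → fast++
(s=7,f=17) a[fast]=0 → fast++
(s=7,f=18) a[fast]=0 → fast++

[3, 9, 4, 1, 1, 5, 0, 0, 0, 0, 0, 0, 0, 0, 0, 0, 0, 0]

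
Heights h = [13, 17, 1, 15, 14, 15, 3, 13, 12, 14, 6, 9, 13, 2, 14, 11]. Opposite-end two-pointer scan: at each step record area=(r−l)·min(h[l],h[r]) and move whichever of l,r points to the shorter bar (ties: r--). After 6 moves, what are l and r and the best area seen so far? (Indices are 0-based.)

l=1, r=10, best area=182

[0,15] min(13,11)*15=165 best=165 * → r--
[0,14] min(13,14)*14=182 best=182 * → l++
[1,14] min(17,14)*13=182 best=182 → r--
[1,13] min(17,2)*12=24 best=182 → r--
[1,12] min(17,13)*11=143 best=182 → r--
[1,11] min(17,9)*10=90 best=182 → r--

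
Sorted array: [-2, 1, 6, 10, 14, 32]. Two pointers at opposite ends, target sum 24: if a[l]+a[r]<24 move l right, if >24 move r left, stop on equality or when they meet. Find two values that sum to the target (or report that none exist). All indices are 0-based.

l=0 r=5: -2+32=30 >24, r--
l=0 r=4: -2+14=12 <24, l++
l=1 r=4: 1+14=15 <24, l++
l=2 r=4: 6+14=20 <24, l++
l=3 r=4: 10+14=24, found

(10, 14)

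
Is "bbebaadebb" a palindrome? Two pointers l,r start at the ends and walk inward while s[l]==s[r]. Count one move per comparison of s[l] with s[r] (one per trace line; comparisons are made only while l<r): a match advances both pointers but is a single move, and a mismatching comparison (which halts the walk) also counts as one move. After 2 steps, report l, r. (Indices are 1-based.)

[1,10] 'b'=='b' → l++,r--
[2,9] 'b'=='b' → l++,r--

l=3, r=8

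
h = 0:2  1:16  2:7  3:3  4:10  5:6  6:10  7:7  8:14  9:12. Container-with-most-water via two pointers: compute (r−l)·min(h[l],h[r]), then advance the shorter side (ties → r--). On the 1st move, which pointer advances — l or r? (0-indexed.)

l

l=0 r=9: min(2,12)*9=18 best=18 *, l++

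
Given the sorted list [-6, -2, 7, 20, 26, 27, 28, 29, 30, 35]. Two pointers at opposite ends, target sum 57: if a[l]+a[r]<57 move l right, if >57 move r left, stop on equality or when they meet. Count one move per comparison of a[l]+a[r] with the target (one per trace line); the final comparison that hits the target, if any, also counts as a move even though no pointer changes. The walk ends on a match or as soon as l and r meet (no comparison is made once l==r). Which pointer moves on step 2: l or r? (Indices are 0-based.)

l=0 r=9: -6+35=29 <57, l++
l=1 r=9: -2+35=33 <57, l++

l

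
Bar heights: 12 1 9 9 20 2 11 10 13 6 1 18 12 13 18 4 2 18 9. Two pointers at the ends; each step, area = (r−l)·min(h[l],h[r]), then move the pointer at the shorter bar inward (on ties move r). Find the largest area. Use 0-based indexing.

l=0 r=18: min(12,9)*18=162 best=162 *, r--
l=0 r=17: min(12,18)*17=204 best=204 *, l++
l=1 r=17: min(1,18)*16=16 best=204, l++
l=2 r=17: min(9,18)*15=135 best=204, l++
l=3 r=17: min(9,18)*14=126 best=204, l++
l=4 r=17: min(20,18)*13=234 best=234 *, r--
l=4 r=16: min(20,2)*12=24 best=234, r--
l=4 r=15: min(20,4)*11=44 best=234, r--
l=4 r=14: min(20,18)*10=180 best=234, r--
l=4 r=13: min(20,13)*9=117 best=234, r--
l=4 r=12: min(20,12)*8=96 best=234, r--
l=4 r=11: min(20,18)*7=126 best=234, r--
l=4 r=10: min(20,1)*6=6 best=234, r--
l=4 r=9: min(20,6)*5=30 best=234, r--
l=4 r=8: min(20,13)*4=52 best=234, r--
l=4 r=7: min(20,10)*3=30 best=234, r--
l=4 r=6: min(20,11)*2=22 best=234, r--
l=4 r=5: min(20,2)*1=2 best=234, r--

max area = 234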